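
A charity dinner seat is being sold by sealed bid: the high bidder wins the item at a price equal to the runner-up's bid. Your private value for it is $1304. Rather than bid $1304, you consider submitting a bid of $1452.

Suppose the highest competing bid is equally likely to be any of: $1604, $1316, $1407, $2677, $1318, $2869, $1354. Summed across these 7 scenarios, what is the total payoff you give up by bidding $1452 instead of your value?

$179

The deviation costs you only when the competing bid falls strictly between $1304 and $1452; elsewhere both bids give the same outcome.
$1604: outcomes coincide → loss $0.
$1316: truthful payoff $0, deviation payoff −$12 → loss $12.
$1407: truthful payoff $0, deviation payoff −$103 → loss $103.
$2677: outcomes coincide → loss $0.
$1318: truthful payoff $0, deviation payoff −$14 → loss $14.
$2869: outcomes coincide → loss $0.
$1354: truthful payoff $0, deviation payoff −$50 → loss $50.
Total loss = $12 + $103 + $14 + $50 = $179.
Truthful bidding weakly dominates here: raising your bid can only win items priced above your value, and lowering it can only forfeit items priced below.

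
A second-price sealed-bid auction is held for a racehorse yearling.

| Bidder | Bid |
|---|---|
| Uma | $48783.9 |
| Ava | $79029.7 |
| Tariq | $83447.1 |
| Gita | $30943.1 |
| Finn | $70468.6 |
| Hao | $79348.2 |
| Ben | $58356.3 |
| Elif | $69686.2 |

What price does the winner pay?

$79348.2

Highest bid: Tariq at $83447.1, so Tariq wins.
Second-highest bid: Hao at $79348.2 — that is the price the winner pays.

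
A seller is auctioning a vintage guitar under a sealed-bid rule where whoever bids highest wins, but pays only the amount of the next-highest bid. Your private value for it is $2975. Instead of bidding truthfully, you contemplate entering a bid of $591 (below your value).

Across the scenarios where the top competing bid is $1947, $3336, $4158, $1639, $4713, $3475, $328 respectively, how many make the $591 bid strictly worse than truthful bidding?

2

The deviation hurts exactly when the highest competing bid lies strictly between $591 and $2975 — underbidding then forfeits a profitable win.
$1947: inside the interval → strictly worse (loss $1028).
$3336: above both → same outcome either way.
$4158: above both → same outcome either way.
$1639: inside the interval → strictly worse (loss $1336).
$4713: above both → same outcome either way.
$3475: above both → same outcome either way.
$328: below both → same outcome either way.
Count: 2.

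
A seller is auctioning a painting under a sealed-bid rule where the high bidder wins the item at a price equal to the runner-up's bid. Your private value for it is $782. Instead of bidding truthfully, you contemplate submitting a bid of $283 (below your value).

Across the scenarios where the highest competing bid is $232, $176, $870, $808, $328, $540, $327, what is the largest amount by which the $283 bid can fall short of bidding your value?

$455

$232: same outcome either way → loss $0.
$176: same outcome either way → loss $0.
$870: same outcome either way → loss $0.
$808: same outcome either way → loss $0.
$328: truthful gives $454, deviation gives $0 → loss $454.
$540: truthful gives $242, deviation gives $0 → loss $242.
$327: truthful gives $455, deviation gives $0 → loss $455.
Maximum loss: $455.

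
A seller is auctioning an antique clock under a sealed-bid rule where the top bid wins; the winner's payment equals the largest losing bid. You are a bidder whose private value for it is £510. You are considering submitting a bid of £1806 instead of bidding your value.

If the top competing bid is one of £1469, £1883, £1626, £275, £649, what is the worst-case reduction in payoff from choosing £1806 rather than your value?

£1469: truthful gives £0, deviation gives −£959 → loss £959.
£1883: same outcome either way → loss £0.
£1626: truthful gives £0, deviation gives −£1116 → loss £1116.
£275: same outcome either way → loss £0.
£649: truthful gives £0, deviation gives −£139 → loss £139.
Maximum loss: £1116.

£1116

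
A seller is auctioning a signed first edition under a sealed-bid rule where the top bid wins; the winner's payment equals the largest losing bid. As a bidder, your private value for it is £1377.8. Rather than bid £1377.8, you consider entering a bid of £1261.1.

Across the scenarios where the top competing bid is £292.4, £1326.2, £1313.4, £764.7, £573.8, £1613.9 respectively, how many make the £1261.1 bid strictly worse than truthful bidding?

2

The deviation hurts exactly when the highest competing bid lies strictly between £1261.1 and £1377.8 — underbidding then forfeits a profitable win.
£292.4: below both → same outcome either way.
£1326.2: inside the interval → strictly worse (loss £51.6).
£1313.4: inside the interval → strictly worse (loss £64.4).
£764.7: below both → same outcome either way.
£573.8: below both → same outcome either way.
£1613.9: above both → same outcome either way.
Count: 2.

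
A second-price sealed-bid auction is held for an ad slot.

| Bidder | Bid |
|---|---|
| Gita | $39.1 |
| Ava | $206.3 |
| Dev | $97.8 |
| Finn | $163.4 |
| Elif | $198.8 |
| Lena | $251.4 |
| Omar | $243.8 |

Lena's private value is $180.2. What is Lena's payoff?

Highest bid: Lena at $251.4, so Lena wins.
Second-highest bid: Omar at $243.8 — that is the price the winner pays.
Lena's payoff = value − price = $180.2 − $243.8 = −$63.6.

−$63.6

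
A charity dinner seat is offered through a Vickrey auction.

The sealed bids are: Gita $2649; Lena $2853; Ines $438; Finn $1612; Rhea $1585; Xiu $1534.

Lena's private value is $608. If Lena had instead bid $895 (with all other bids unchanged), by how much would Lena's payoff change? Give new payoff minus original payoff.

$2041

The highest bid among the other bidders is $2649; Lena's bid doesn't change that.
Original bid $2853: Lena is highest, pays the top rival bid $2649; payoff $608 − $2649 = −$2041.
Alternative bid $895: Lena is not highest (top rival bid is $2649); payoff $0.
Change in payoff = $0 − (−$2041) = $2041.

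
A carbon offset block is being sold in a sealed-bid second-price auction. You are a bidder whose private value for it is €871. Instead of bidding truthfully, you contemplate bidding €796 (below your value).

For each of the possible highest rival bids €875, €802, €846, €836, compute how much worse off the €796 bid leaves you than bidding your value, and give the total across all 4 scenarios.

€129

The deviation costs you only when the competing bid falls strictly between €796 and €871; elsewhere both bids give the same outcome.
€875: outcomes coincide → loss €0.
€802: truthful payoff €69, deviation payoff €0 → loss €69.
€846: truthful payoff €25, deviation payoff €0 → loss €25.
€836: truthful payoff €35, deviation payoff €0 → loss €35.
Total loss = €69 + €25 + €35 = €129.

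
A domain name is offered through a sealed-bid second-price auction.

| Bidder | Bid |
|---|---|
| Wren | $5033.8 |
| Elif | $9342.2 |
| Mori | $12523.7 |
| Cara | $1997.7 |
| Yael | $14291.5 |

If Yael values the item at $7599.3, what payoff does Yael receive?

Highest bid: Yael at $14291.5, so Yael wins.
Second-highest bid: Mori at $12523.7 — that is the price the winner pays.
Yael's payoff = value − price = $7599.3 − $12523.7 = −$4924.4.

−$4924.4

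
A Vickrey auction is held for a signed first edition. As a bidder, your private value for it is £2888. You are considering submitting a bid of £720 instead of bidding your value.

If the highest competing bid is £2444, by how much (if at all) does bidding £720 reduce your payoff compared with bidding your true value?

Bidding your value £2888: you win (since £2888 > £2444) and pay £2444. Payoff £444.
Bidding £720: you lose. Payoff £0.
The competing bid £2444 lies between your shaded bid and your value, so underbidding forfeits an item you could have won at a profitable price.
Loss from deviating = £444 − (£0) = £444.

£444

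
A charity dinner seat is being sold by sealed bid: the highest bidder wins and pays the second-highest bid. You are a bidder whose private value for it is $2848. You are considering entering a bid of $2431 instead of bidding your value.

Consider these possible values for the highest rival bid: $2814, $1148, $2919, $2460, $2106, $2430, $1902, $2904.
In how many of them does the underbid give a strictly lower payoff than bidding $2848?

The deviation hurts exactly when the highest competing bid lies strictly between $2431 and $2848 — underbidding then forfeits a profitable win.
$2814: inside the interval → strictly worse (loss $34).
$1148: below both → same outcome either way.
$2919: above both → same outcome either way.
$2460: inside the interval → strictly worse (loss $388).
$2106: below both → same outcome either way.
$2430: below both → same outcome either way.
$1902: below both → same outcome either way.
$2904: above both → same outcome either way.
Count: 2.

2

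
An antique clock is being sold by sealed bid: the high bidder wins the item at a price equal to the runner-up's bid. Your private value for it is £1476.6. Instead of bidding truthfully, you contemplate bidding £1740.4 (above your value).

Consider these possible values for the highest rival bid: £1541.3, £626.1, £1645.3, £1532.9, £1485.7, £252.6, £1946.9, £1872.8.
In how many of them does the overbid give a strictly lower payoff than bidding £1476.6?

The deviation hurts exactly when the highest competing bid lies strictly between £1476.6 and £1740.4 — overbidding then wins at a price above your value.
£1541.3: inside the interval → strictly worse (loss £64.7).
£626.1: below both → same outcome either way.
£1645.3: inside the interval → strictly worse (loss £168.7).
£1532.9: inside the interval → strictly worse (loss £56.3).
£1485.7: inside the interval → strictly worse (loss £9.1).
£252.6: below both → same outcome either way.
£1946.9: above both → same outcome either way.
£1872.8: above both → same outcome either way.
Count: 4.

4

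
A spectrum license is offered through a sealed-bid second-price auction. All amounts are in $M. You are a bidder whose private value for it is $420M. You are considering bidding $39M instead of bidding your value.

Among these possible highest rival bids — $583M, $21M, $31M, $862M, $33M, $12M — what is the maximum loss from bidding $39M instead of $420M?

$583M: same outcome either way → loss $0M.
$21M: same outcome either way → loss $0M.
$31M: same outcome either way → loss $0M.
$862M: same outcome either way → loss $0M.
$33M: same outcome either way → loss $0M.
$12M: same outcome either way → loss $0M.
Maximum loss: $0M.

$0M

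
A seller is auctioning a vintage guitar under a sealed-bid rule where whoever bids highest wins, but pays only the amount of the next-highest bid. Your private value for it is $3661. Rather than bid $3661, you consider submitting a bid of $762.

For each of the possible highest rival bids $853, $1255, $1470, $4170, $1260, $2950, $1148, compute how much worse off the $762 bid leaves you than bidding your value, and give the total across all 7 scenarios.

The deviation costs you only when the competing bid falls strictly between $762 and $3661; elsewhere both bids give the same outcome.
$853: truthful payoff $2808, deviation payoff $0 → loss $2808.
$1255: truthful payoff $2406, deviation payoff $0 → loss $2406.
$1470: truthful payoff $2191, deviation payoff $0 → loss $2191.
$4170: outcomes coincide → loss $0.
$1260: truthful payoff $2401, deviation payoff $0 → loss $2401.
$2950: truthful payoff $711, deviation payoff $0 → loss $711.
$1148: truthful payoff $2513, deviation payoff $0 → loss $2513.
Total loss = $2808 + $2406 + $2191 + $2401 + $711 + $2513 = $13030.

$13030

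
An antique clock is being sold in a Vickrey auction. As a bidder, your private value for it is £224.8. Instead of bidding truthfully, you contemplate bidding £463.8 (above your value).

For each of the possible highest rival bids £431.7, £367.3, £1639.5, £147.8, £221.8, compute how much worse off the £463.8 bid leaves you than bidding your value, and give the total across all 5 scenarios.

£349.4

The deviation costs you only when the competing bid falls strictly between £224.8 and £463.8; elsewhere both bids give the same outcome.
£431.7: truthful payoff £0, deviation payoff −£206.9 → loss £206.9.
£367.3: truthful payoff £0, deviation payoff −£142.5 → loss £142.5.
£1639.5: outcomes coincide → loss £0.
£147.8: outcomes coincide → loss £0.
£221.8: outcomes coincide → loss £0.
Total loss = £206.9 + £142.5 = £349.4.
Because the price is fixed by the runner-up's bid, deviating from your value can only change a good outcome into a bad one — never the reverse.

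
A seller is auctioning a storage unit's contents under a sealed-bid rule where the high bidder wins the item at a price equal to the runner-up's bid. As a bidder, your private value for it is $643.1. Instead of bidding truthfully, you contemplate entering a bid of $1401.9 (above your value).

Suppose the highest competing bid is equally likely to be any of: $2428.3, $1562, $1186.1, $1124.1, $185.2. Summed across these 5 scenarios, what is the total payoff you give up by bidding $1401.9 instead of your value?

$1024

The deviation costs you only when the competing bid falls strictly between $643.1 and $1401.9; elsewhere both bids give the same outcome.
$2428.3: outcomes coincide → loss $0.
$1562: outcomes coincide → loss $0.
$1186.1: truthful payoff $0, deviation payoff −$543 → loss $543.
$1124.1: truthful payoff $0, deviation payoff −$481 → loss $481.
$185.2: outcomes coincide → loss $0.
Total loss = $543 + $481 = $1024.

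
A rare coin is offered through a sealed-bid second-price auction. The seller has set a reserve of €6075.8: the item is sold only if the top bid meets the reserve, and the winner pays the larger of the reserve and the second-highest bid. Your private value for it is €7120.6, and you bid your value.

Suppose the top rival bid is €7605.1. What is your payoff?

€0

Your bid €7120.6 is below the highest competing bid €7605.1, so you lose. Payoff €0.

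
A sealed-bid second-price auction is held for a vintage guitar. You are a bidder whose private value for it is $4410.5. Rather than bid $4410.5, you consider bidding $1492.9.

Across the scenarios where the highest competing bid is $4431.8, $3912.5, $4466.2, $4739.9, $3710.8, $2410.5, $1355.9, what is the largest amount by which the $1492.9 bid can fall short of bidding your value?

$4431.8: same outcome either way → loss $0.
$3912.5: truthful gives $498, deviation gives $0 → loss $498.
$4466.2: same outcome either way → loss $0.
$4739.9: same outcome either way → loss $0.
$3710.8: truthful gives $699.7, deviation gives $0 → loss $699.7.
$2410.5: truthful gives $2000, deviation gives $0 → loss $2000.
$1355.9: same outcome either way → loss $0.
Maximum loss: $2000.

$2000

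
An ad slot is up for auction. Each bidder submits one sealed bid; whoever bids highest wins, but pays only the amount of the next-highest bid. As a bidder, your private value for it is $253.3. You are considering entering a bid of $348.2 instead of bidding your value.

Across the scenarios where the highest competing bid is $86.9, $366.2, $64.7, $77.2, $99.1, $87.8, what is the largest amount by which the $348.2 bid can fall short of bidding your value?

$0

$86.9: same outcome either way → loss $0.
$366.2: same outcome either way → loss $0.
$64.7: same outcome either way → loss $0.
$77.2: same outcome either way → loss $0.
$99.1: same outcome either way → loss $0.
$87.8: same outcome either way → loss $0.
Maximum loss: $0.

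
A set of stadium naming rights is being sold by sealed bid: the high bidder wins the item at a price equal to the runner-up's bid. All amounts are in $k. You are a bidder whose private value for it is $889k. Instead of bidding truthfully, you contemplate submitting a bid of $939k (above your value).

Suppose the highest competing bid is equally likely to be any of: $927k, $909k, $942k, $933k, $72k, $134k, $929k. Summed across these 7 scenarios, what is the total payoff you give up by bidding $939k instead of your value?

The deviation costs you only when the competing bid falls strictly between $889k and $939k; elsewhere both bids give the same outcome.
$927k: truthful payoff $0k, deviation payoff −$38k → loss $38k.
$909k: truthful payoff $0k, deviation payoff −$20k → loss $20k.
$942k: outcomes coincide → loss $0k.
$933k: truthful payoff $0k, deviation payoff −$44k → loss $44k.
$72k: outcomes coincide → loss $0k.
$134k: outcomes coincide → loss $0k.
$929k: truthful payoff $0k, deviation payoff −$40k → loss $40k.
Total loss = $38k + $20k + $44k + $40k = $142k.

$142k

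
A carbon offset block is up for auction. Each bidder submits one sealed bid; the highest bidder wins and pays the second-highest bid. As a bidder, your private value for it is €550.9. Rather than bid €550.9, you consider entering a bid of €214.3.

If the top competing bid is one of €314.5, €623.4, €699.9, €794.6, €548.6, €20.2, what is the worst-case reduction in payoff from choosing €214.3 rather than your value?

€236.4

€314.5: truthful gives €236.4, deviation gives €0 → loss €236.4.
€623.4: same outcome either way → loss €0.
€699.9: same outcome either way → loss €0.
€794.6: same outcome either way → loss €0.
€548.6: truthful gives €2.3, deviation gives €0 → loss €2.3.
€20.2: same outcome either way → loss €0.
Maximum loss: €236.4.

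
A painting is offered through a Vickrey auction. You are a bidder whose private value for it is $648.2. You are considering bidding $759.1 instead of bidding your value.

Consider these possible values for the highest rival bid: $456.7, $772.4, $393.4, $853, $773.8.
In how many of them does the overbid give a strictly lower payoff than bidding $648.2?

The deviation hurts exactly when the highest competing bid lies strictly between $648.2 and $759.1 — overbidding then wins at a price above your value.
$456.7: below both → same outcome either way.
$772.4: above both → same outcome either way.
$393.4: below both → same outcome either way.
$853: above both → same outcome either way.
$773.8: above both → same outcome either way.
Count: 0.

0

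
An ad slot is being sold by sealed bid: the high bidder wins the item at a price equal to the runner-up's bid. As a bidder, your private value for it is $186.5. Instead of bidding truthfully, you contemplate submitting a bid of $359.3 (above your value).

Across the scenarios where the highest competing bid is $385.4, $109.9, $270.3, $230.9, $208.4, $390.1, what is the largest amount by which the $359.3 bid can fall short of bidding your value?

$83.8

$385.4: same outcome either way → loss $0.
$109.9: same outcome either way → loss $0.
$270.3: truthful gives $0, deviation gives −$83.8 → loss $83.8.
$230.9: truthful gives $0, deviation gives −$44.4 → loss $44.4.
$208.4: truthful gives $0, deviation gives −$21.9 → loss $21.9.
$390.1: same outcome either way → loss $0.
Maximum loss: $83.8.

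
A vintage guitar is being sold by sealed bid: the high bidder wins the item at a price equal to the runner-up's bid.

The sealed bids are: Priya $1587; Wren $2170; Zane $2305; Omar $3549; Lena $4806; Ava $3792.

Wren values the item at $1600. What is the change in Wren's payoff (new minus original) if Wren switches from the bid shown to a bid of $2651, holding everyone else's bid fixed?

The highest bid among the other bidders is $4806; Wren's bid doesn't change that.
Original bid $2170: Wren is not highest (top rival bid is $4806); payoff $0.
Alternative bid $2651: Wren is not highest (top rival bid is $4806); payoff $0.
Change in payoff = $0 − ($0) = $0.

$0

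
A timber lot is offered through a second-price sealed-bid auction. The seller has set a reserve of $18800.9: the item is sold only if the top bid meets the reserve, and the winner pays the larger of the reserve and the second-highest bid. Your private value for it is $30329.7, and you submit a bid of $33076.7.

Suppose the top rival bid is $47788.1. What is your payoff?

Your bid $33076.7 is below the highest competing bid $47788.1, so you lose. Payoff $0.

$0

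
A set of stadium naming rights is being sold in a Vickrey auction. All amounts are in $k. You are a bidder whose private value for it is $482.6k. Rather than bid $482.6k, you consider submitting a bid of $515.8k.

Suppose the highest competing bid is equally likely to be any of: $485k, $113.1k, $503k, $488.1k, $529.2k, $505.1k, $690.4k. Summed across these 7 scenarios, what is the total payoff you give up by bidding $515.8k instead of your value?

$50.8k

The deviation costs you only when the competing bid falls strictly between $482.6k and $515.8k; elsewhere both bids give the same outcome.
$485k: truthful payoff $0k, deviation payoff −$2.4k → loss $2.4k.
$113.1k: outcomes coincide → loss $0k.
$503k: truthful payoff $0k, deviation payoff −$20.4k → loss $20.4k.
$488.1k: truthful payoff $0k, deviation payoff −$5.5k → loss $5.5k.
$529.2k: outcomes coincide → loss $0k.
$505.1k: truthful payoff $0k, deviation payoff −$22.5k → loss $22.5k.
$690.4k: outcomes coincide → loss $0k.
Total loss = $2.4k + $20.4k + $5.5k + $22.5k = $50.8k.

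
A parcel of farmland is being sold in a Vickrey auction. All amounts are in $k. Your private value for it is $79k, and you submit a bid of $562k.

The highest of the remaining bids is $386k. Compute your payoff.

Your bid $562k exceeds the highest competing bid $386k, so you win.
In a second-price auction the winner pays the second-highest bid, $386k.
Payoff = value − price = $79k − $386k = −$307k.

−$307k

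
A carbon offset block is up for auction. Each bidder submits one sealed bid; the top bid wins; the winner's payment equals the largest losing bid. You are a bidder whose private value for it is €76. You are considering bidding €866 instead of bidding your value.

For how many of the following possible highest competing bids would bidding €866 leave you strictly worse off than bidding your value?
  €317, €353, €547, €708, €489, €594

6

The deviation hurts exactly when the highest competing bid lies strictly between €76 and €866 — overbidding then wins at a price above your value.
€317: inside the interval → strictly worse (loss €241).
€353: inside the interval → strictly worse (loss €277).
€547: inside the interval → strictly worse (loss €471).
€708: inside the interval → strictly worse (loss €632).
€489: inside the interval → strictly worse (loss €413).
€594: inside the interval → strictly worse (loss €518).
Count: 6.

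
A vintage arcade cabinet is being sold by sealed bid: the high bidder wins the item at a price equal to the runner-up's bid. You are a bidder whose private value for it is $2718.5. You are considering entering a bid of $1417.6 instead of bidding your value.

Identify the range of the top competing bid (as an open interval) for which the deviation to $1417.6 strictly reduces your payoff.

If the competing bid is below $1417.6, both bids win at the same price — no difference.
If it is above $2718.5, both bids lose — no difference.
If it lies strictly between $1417.6 and $2718.5, bidding your value wins at a price below your value (positive payoff) while bidding $1417.6 loses (payoff 0).
So the deviation strictly hurts on the open interval ($1417.6, $2718.5).

($1417.6, $2718.5)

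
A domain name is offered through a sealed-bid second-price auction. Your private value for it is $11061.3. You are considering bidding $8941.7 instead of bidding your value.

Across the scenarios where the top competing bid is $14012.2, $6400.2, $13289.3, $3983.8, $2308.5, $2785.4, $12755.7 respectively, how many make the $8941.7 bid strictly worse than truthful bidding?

The deviation hurts exactly when the highest competing bid lies strictly between $8941.7 and $11061.3 — underbidding then forfeits a profitable win.
$14012.2: above both → same outcome either way.
$6400.2: below both → same outcome either way.
$13289.3: above both → same outcome either way.
$3983.8: below both → same outcome either way.
$2308.5: below both → same outcome either way.
$2785.4: below both → same outcome either way.
$12755.7: above both → same outcome either way.
Count: 0.

0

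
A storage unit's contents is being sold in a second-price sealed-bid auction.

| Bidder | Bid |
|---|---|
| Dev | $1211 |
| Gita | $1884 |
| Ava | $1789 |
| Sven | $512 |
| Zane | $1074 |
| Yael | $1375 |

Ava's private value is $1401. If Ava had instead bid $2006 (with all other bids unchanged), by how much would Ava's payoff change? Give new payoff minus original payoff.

−$483

The highest bid among the other bidders is $1884; Ava's bid doesn't change that.
Original bid $1789: Ava is not highest (top rival bid is $1884); payoff $0.
Alternative bid $2006: Ava is highest, pays the top rival bid $1884; payoff $1401 − $1884 = −$483.
Change in payoff = −$483 − ($0) = −$483.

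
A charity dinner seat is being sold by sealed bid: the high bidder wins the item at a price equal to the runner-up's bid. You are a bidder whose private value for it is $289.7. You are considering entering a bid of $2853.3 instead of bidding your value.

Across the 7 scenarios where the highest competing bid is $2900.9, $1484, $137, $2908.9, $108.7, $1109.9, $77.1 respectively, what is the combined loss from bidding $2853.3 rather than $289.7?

$2014.5

The deviation costs you only when the competing bid falls strictly between $289.7 and $2853.3; elsewhere both bids give the same outcome.
$2900.9: outcomes coincide → loss $0.
$1484: truthful payoff $0, deviation payoff −$1194.3 → loss $1194.3.
$137: outcomes coincide → loss $0.
$2908.9: outcomes coincide → loss $0.
$108.7: outcomes coincide → loss $0.
$1109.9: truthful payoff $0, deviation payoff −$820.2 → loss $820.2.
$77.1: outcomes coincide → loss $0.
Total loss = $1194.3 + $820.2 = $2014.5.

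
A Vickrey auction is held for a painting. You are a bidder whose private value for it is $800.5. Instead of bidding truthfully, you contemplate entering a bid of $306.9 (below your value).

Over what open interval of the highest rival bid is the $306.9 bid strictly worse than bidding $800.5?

If the competing bid is below $306.9, both bids win at the same price — no difference.
If it is above $800.5, both bids lose — no difference.
If it lies strictly between $306.9 and $800.5, bidding your value wins at a price below your value (positive payoff) while bidding $306.9 loses (payoff 0).
So the deviation strictly hurts on the open interval ($306.9, $800.5).
Because the price is fixed by the runner-up's bid, deviating from your value can only change a good outcome into a bad one — never the reverse.

($306.9, $800.5)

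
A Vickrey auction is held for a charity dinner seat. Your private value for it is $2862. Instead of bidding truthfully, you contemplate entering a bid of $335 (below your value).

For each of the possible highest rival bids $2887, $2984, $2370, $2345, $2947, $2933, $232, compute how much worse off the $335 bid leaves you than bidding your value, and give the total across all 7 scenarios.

The deviation costs you only when the competing bid falls strictly between $335 and $2862; elsewhere both bids give the same outcome.
$2887: outcomes coincide → loss $0.
$2984: outcomes coincide → loss $0.
$2370: truthful payoff $492, deviation payoff $0 → loss $492.
$2345: truthful payoff $517, deviation payoff $0 → loss $517.
$2947: outcomes coincide → loss $0.
$2933: outcomes coincide → loss $0.
$232: outcomes coincide → loss $0.
Total loss = $492 + $517 = $1009.

$1009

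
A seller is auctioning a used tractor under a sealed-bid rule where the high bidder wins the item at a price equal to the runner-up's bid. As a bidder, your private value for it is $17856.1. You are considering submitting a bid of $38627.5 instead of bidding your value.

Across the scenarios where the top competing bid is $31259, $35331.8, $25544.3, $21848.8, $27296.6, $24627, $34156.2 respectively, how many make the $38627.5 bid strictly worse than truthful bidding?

7

The deviation hurts exactly when the highest competing bid lies strictly between $17856.1 and $38627.5 — overbidding then wins at a price above your value.
$31259: inside the interval → strictly worse (loss $13402.9).
$35331.8: inside the interval → strictly worse (loss $17475.7).
$25544.3: inside the interval → strictly worse (loss $7688.2).
$21848.8: inside the interval → strictly worse (loss $3992.7).
$27296.6: inside the interval → strictly worse (loss $9440.5).
$24627: inside the interval → strictly worse (loss $6770.9).
$34156.2: inside the interval → strictly worse (loss $16300.1).
Count: 7.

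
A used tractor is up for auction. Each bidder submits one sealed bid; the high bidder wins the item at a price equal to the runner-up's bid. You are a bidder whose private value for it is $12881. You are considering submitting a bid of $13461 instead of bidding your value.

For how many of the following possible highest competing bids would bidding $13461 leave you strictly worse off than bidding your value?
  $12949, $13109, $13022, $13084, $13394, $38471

5

The deviation hurts exactly when the highest competing bid lies strictly between $12881 and $13461 — overbidding then wins at a price above your value.
$12949: inside the interval → strictly worse (loss $68).
$13109: inside the interval → strictly worse (loss $228).
$13022: inside the interval → strictly worse (loss $141).
$13084: inside the interval → strictly worse (loss $203).
$13394: inside the interval → strictly worse (loss $513).
$38471: above both → same outcome either way.
Count: 5.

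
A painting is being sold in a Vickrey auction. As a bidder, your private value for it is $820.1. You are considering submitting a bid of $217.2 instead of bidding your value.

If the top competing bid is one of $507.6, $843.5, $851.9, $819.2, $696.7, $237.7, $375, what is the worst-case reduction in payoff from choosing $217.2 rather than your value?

$582.4

$507.6: truthful gives $312.5, deviation gives $0 → loss $312.5.
$843.5: same outcome either way → loss $0.
$851.9: same outcome either way → loss $0.
$819.2: truthful gives $0.9, deviation gives $0 → loss $0.9.
$696.7: truthful gives $123.4, deviation gives $0 → loss $123.4.
$237.7: truthful gives $582.4, deviation gives $0 → loss $582.4.
$375: truthful gives $445.1, deviation gives $0 → loss $445.1.
Maximum loss: $582.4.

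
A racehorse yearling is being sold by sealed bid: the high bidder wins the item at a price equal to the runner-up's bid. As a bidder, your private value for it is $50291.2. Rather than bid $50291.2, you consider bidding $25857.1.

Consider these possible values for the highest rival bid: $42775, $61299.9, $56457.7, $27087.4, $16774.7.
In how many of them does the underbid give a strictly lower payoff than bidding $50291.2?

2

The deviation hurts exactly when the highest competing bid lies strictly between $25857.1 and $50291.2 — underbidding then forfeits a profitable win.
$42775: inside the interval → strictly worse (loss $7516.2).
$61299.9: above both → same outcome either way.
$56457.7: above both → same outcome either way.
$27087.4: inside the interval → strictly worse (loss $23203.8).
$16774.7: below both → same outcome either way.
Count: 2.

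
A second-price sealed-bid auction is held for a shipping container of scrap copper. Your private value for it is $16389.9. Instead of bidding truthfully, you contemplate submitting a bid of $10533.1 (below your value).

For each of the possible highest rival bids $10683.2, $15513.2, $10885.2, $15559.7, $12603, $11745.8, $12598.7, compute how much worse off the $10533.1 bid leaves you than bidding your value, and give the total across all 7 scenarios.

The deviation costs you only when the competing bid falls strictly between $10533.1 and $16389.9; elsewhere both bids give the same outcome.
$10683.2: truthful payoff $5706.7, deviation payoff $0 → loss $5706.7.
$15513.2: truthful payoff $876.7, deviation payoff $0 → loss $876.7.
$10885.2: truthful payoff $5504.7, deviation payoff $0 → loss $5504.7.
$15559.7: truthful payoff $830.2, deviation payoff $0 → loss $830.2.
$12603: truthful payoff $3786.9, deviation payoff $0 → loss $3786.9.
$11745.8: truthful payoff $4644.1, deviation payoff $0 → loss $4644.1.
$12598.7: truthful payoff $3791.2, deviation payoff $0 → loss $3791.2.
Total loss = $5706.7 + $876.7 + $5504.7 + $830.2 + $3786.9 + $4644.1 + $3791.2 = $25140.5.

$25140.5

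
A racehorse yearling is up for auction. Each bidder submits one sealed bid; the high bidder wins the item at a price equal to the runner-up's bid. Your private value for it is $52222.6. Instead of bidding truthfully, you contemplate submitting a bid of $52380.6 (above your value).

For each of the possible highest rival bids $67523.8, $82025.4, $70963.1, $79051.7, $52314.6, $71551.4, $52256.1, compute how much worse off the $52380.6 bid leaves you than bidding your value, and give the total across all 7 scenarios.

$125.5

The deviation costs you only when the competing bid falls strictly between $52222.6 and $52380.6; elsewhere both bids give the same outcome.
$67523.8: outcomes coincide → loss $0.
$82025.4: outcomes coincide → loss $0.
$70963.1: outcomes coincide → loss $0.
$79051.7: outcomes coincide → loss $0.
$52314.6: truthful payoff $0, deviation payoff −$92 → loss $92.
$71551.4: outcomes coincide → loss $0.
$52256.1: truthful payoff $0, deviation payoff −$33.5 → loss $33.5.
Total loss = $92 + $33.5 = $125.5.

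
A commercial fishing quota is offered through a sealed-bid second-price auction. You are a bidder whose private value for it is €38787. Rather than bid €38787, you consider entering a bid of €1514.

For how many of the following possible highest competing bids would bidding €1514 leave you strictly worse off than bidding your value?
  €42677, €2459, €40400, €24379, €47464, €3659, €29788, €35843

5

The deviation hurts exactly when the highest competing bid lies strictly between €1514 and €38787 — underbidding then forfeits a profitable win.
€42677: above both → same outcome either way.
€2459: inside the interval → strictly worse (loss €36328).
€40400: above both → same outcome either way.
€24379: inside the interval → strictly worse (loss €14408).
€47464: above both → same outcome either way.
€3659: inside the interval → strictly worse (loss €35128).
€29788: inside the interval → strictly worse (loss €8999).
€35843: inside the interval → strictly worse (loss €2944).
Count: 5.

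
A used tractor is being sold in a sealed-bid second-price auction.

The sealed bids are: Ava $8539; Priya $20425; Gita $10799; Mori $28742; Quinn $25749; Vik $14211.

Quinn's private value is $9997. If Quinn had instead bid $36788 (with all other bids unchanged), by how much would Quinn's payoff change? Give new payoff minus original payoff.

The highest bid among the other bidders is $28742; Quinn's bid doesn't change that.
Original bid $25749: Quinn is not highest (top rival bid is $28742); payoff $0.
Alternative bid $36788: Quinn is highest, pays the top rival bid $28742; payoff $9997 − $28742 = −$18745.
Change in payoff = −$18745 − ($0) = −$18745.

−$18745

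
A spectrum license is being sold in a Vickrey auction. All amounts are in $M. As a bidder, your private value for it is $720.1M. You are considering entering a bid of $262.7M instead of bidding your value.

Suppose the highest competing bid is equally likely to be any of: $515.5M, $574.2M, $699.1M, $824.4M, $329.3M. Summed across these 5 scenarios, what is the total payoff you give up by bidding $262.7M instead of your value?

The deviation costs you only when the competing bid falls strictly between $262.7M and $720.1M; elsewhere both bids give the same outcome.
$515.5M: truthful payoff $204.6M, deviation payoff $0M → loss $204.6M.
$574.2M: truthful payoff $145.9M, deviation payoff $0M → loss $145.9M.
$699.1M: truthful payoff $21M, deviation payoff $0M → loss $21M.
$824.4M: outcomes coincide → loss $0M.
$329.3M: truthful payoff $390.8M, deviation payoff $0M → loss $390.8M.
Total loss = $204.6M + $145.9M + $21M + $390.8M = $762.3M.

$762.3M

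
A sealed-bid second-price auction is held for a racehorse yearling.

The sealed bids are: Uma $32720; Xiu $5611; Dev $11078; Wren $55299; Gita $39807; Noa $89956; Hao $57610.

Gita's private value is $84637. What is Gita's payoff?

Highest bid: Noa at $89956, so Noa wins.
Second-highest bid: Hao at $57610 — that is the price the winner pays.
Gita did not win, so Gita pays nothing and receives nothing: payoff $0.

$0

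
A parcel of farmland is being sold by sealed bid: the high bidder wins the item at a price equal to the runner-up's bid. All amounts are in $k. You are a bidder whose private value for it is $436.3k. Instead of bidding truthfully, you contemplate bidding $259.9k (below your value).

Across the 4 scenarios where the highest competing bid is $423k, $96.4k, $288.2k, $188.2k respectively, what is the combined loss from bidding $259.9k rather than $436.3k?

$161.4k

The deviation costs you only when the competing bid falls strictly between $259.9k and $436.3k; elsewhere both bids give the same outcome.
$423k: truthful payoff $13.3k, deviation payoff $0k → loss $13.3k.
$96.4k: outcomes coincide → loss $0k.
$288.2k: truthful payoff $148.1k, deviation payoff $0k → loss $148.1k.
$188.2k: outcomes coincide → loss $0k.
Total loss = $13.3k + $148.1k = $161.4k.
Because the price is fixed by the runner-up's bid, deviating from your value can only change a good outcome into a bad one — never the reverse.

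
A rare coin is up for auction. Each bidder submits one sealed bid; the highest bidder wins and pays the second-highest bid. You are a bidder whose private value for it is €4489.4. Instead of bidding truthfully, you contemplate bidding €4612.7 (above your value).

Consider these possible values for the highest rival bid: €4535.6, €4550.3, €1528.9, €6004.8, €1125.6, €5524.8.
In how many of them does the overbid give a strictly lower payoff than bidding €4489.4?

2

The deviation hurts exactly when the highest competing bid lies strictly between €4489.4 and €4612.7 — overbidding then wins at a price above your value.
€4535.6: inside the interval → strictly worse (loss €46.2).
€4550.3: inside the interval → strictly worse (loss €60.9).
€1528.9: below both → same outcome either way.
€6004.8: above both → same outcome either way.
€1125.6: below both → same outcome either way.
€5524.8: above both → same outcome either way.
Count: 2.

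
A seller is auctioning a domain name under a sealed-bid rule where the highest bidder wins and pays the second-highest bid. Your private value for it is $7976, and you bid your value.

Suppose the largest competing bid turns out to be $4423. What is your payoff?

$3553

Your bid $7976 exceeds the highest competing bid $4423, so you win.
In a second-price auction the winner pays the second-highest bid, $4423.
Payoff = value − price = $7976 − $4423 = $3553.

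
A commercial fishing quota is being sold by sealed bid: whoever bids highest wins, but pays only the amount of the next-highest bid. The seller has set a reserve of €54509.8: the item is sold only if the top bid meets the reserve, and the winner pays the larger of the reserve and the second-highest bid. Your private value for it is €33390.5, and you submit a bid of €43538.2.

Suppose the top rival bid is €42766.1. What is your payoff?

Your bid €43538.2 is the highest bid but falls below the reserve €54509.8, so the item goes unsold. Payoff €0.

€0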